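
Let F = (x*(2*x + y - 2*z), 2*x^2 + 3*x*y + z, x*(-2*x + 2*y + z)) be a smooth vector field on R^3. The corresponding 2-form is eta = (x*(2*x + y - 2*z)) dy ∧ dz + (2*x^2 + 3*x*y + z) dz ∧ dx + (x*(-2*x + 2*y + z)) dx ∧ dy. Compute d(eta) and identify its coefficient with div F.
d(eta) = (8*x + y - 2*z) dx ∧ dy ∧ dz; div F = 8*x + y - 2*z

For a 2-form in R^3 of the form above, applying d gives a 3-form with coefficient ∂P/∂x + ∂Q/∂y + ∂R/∂z:
  ∂P/∂x = 4*x + y - 2*z
  ∂Q/∂y = 3*x
  ∂R/∂z = x
Sum = 8*x + y - 2*z, which is exactly div F.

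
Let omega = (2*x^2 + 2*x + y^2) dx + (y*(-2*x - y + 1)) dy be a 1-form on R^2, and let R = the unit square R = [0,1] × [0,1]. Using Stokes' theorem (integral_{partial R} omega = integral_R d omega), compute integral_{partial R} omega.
integral_(partial R) omega = -2

Stokes: integral_partial_R omega = integral_R d omega with d omega = (∂Q/∂x - ∂P/∂y) dx ∧ dy.
  ∂Q/∂x = -2*y
  ∂P/∂y = 2*y
  integrand = ∂Q/∂x - ∂P/∂y = -4*y.
Integrating over R: integral_0^1 integral_0^1 (-4*y) dx dy = -2.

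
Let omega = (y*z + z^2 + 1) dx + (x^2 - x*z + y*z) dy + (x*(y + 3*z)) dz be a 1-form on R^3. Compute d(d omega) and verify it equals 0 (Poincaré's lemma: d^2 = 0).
d(d omega) = 0

Step 1: d omega = sum_{i<j} (∂f_j/∂x_i - ∂f_i/∂x_j) dx_i ∧ dx_j:
  coeff of dx ∧ dy: 2*x - 2*z
  coeff of dx ∧ dz: z
  coeff of dy ∧ dz: 2*x - y
Step 2: Apply d again to each 2-form coefficient. The only possible 3-form in R^3 is dx ∧ dy ∧ dz, with coefficient
  ∂(coeff of dy∧dz)/∂x - ∂(coeff of dx∧dz)/∂y + ∂(coeff of dx∧dy)/∂z
  = ∂/∂x (2*x - y) - ∂/∂y (z) + ∂/∂z (2*x - 2*z).
Each of these terms simplifies to sums of mixed partials that cancel in pairs. The result is 0 (by equality of mixed partials for smooth functions — Schwarz / Clairaut).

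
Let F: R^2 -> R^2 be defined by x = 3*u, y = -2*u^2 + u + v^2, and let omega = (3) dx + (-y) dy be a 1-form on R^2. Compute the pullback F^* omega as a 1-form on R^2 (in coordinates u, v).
F^* omega = (-8*u^3 + 6*u^2 + 4*u*v^2 - u - v^2 + 9) du + (2*v*(2*u^2 - u - v^2)) dv

Using F^*(f dg) = (f ∘ F) d(g ∘ F), substitute each coordinate x_i by F_i(u, v) in f_i, and replace dx_i by d F_i = (∂F_i/∂u) du + (∂F_i/∂v) dv.
  For the x component: f_1(F) = 3; d F_1 = (3) du + (0) dv
  For the y component: f_2(F) = 2*u^2 - u - v^2; d F_2 = (1 - 4*u) du + (2*v) dv
Combining and collecting du, dv coefficients:
  coeff of du: -8*u^3 + 6*u^2 + 4*u*v^2 - u - v^2 + 9
  coeff of dv: 2*v*(2*u^2 - u - v^2)
F^* omega = (-8*u^3 + 6*u^2 + 4*u*v^2 - u - v^2 + 9) du + (2*v*(2*u^2 - u - v^2)) dv.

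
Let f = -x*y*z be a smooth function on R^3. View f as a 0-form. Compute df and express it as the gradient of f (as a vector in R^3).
df = (-y*z) dx + (-x*z) dy + (-x*y) dz; grad f = (-y*z, -x*z, -x*y)

For a 0-form f, d f = (∂f/∂x) dx + (∂f/∂y) dy + (∂f/∂z) dz. The components of the vector representation are exactly the entries of grad f in Cartesian coordinates:
  ∂f/∂x = -y*z
  ∂f/∂y = -x*z
  ∂f/∂z = -x*y.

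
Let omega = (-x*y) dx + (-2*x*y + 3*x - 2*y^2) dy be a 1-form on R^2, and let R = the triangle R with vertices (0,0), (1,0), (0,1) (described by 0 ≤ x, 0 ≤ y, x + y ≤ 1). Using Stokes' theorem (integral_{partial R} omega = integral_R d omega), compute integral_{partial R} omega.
integral_(partial R) omega = 4/3

Stokes: integral_partial_R omega = integral_R d omega with d omega = (∂Q/∂x - ∂P/∂y) dx ∧ dy.
  ∂Q/∂x = 3 - 2*y
  ∂P/∂y = -x
  integrand = ∂Q/∂x - ∂P/∂y = x - 2*y + 3.
Integrating over R: integral_0^1 integral_0^{1-x} (x - 2*y + 3) dy dx = 4/3.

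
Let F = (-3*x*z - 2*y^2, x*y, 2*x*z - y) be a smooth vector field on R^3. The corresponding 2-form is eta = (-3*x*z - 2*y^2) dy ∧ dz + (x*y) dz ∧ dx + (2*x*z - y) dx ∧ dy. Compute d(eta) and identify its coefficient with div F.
d(eta) = (3*x - 3*z) dx ∧ dy ∧ dz; div F = 3*x - 3*z

For a 2-form in R^3 of the form above, applying d gives a 3-form with coefficient ∂P/∂x + ∂Q/∂y + ∂R/∂z:
  ∂P/∂x = -3*z
  ∂Q/∂y = x
  ∂R/∂z = 2*x
Sum = 3*x - 3*z, which is exactly div F.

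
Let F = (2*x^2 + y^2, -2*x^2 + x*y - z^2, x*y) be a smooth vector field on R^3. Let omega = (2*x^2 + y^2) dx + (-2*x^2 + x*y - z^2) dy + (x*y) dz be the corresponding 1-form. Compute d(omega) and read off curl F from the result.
d(omega) = (x + 2*z) dy ∧ dz + (-y) dz ∧ dx + (-4*x - y) dx ∧ dy; curl F = (x + 2*z, -y, -4*x - y)

d omega = sum_{i<j} (∂f_j/∂x_i - ∂f_i/∂x_j) dx_i ∧ dx_j. Under the identification (dy ∧ dz, dz ∧ dx, dx ∧ dy) ↔ (e_x, e_y, e_z), the coefficients are exactly the components of curl F. Compute:
  ∂R/∂y - ∂Q/∂z = (x) - (-2*z) = x + 2*z
  ∂P/∂z - ∂R/∂x = (0) - (y) = -y
  ∂Q/∂x - ∂P/∂y = (-4*x + y) - (2*y) = -4*x - y.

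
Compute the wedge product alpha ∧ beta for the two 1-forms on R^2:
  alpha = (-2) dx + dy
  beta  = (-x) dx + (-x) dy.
alpha ∧ beta = (3*x) dx ∧ dy

Distribute the wedge, using dx_i ∧ dx_j = -dx_j ∧ dx_i and dx_i ∧ dx_i = 0. For each pair (i, j) with i < j, the coefficient of dx_i ∧ dx_j in alpha ∧ beta is (alpha_i * beta_j - alpha_j * beta_i). Collecting: alpha ∧ beta = (3*x) dx ∧ dy.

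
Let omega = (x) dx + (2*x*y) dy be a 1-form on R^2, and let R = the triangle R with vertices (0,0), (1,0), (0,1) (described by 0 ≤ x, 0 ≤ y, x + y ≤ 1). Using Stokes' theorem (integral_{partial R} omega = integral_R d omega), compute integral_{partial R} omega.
integral_(partial R) omega = 1/3

Stokes: integral_partial_R omega = integral_R d omega with d omega = (∂Q/∂x - ∂P/∂y) dx ∧ dy.
  ∂Q/∂x = 2*y
  ∂P/∂y = 0
  integrand = ∂Q/∂x - ∂P/∂y = 2*y.
Integrating over R: integral_0^1 integral_0^{1-x} (2*y) dy dx = 1/3.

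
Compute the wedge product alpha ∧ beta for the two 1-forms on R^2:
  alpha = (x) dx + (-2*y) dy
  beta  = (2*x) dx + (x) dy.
alpha ∧ beta = (x*(x + 4*y)) dx ∧ dy

Distribute the wedge, using dx_i ∧ dx_j = -dx_j ∧ dx_i and dx_i ∧ dx_i = 0. For each pair (i, j) with i < j, the coefficient of dx_i ∧ dx_j in alpha ∧ beta is (alpha_i * beta_j - alpha_j * beta_i). Collecting: alpha ∧ beta = (x*(x + 4*y)) dx ∧ dy.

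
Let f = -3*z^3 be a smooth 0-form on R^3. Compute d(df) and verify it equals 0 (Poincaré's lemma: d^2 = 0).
d(df) = 0

Step 1: df = sum_i (∂f/∂x_i) dx_i = (0) dx + (0) dy + (-9*z^2) dz.
Step 2: Apply d again. Using the 1-form formula, the coefficient of dx ∧ dy in d(df) is ∂^2 f/∂x ∂y - ∂^2 f/∂y ∂x = (0) - (0) = 0 (equality of mixed partials for smooth f).
Similarly for dx ∧ dz and dy ∧ dz — all coefficients vanish. So d(df) = 0.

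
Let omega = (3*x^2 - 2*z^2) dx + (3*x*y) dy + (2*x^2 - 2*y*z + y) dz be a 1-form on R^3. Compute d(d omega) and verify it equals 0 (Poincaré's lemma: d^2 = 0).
d(d omega) = 0

Step 1: d omega = sum_{i<j} (∂f_j/∂x_i - ∂f_i/∂x_j) dx_i ∧ dx_j:
  coeff of dx ∧ dy: 3*y
  coeff of dx ∧ dz: 4*x + 4*z
  coeff of dy ∧ dz: 1 - 2*z
Step 2: Apply d again to each 2-form coefficient. The only possible 3-form in R^3 is dx ∧ dy ∧ dz, with coefficient
  ∂(coeff of dy∧dz)/∂x - ∂(coeff of dx∧dz)/∂y + ∂(coeff of dx∧dy)/∂z
  = ∂/∂x (1 - 2*z) - ∂/∂y (4*x + 4*z) + ∂/∂z (3*y).
Each of these terms simplifies to sums of mixed partials that cancel in pairs. The result is 0 (by equality of mixed partials for smooth functions — Schwarz / Clairaut).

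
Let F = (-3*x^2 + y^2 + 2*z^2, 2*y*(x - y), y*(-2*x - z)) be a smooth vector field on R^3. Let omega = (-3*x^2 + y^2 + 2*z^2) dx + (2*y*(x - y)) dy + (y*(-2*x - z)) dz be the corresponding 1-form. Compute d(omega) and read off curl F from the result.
d(omega) = (-2*x - z) dy ∧ dz + (2*y + 4*z) dz ∧ dx + (0) dx ∧ dy; curl F = (-2*x - z, 2*y + 4*z, 0)

d omega = sum_{i<j} (∂f_j/∂x_i - ∂f_i/∂x_j) dx_i ∧ dx_j. Under the identification (dy ∧ dz, dz ∧ dx, dx ∧ dy) ↔ (e_x, e_y, e_z), the coefficients are exactly the components of curl F. Compute:
  ∂R/∂y - ∂Q/∂z = (-2*x - z) - (0) = -2*x - z
  ∂P/∂z - ∂R/∂x = (4*z) - (-2*y) = 2*y + 4*z
  ∂Q/∂x - ∂P/∂y = (2*y) - (2*y) = 0.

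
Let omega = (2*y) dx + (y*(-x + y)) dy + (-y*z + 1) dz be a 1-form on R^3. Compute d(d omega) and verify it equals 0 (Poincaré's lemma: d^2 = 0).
d(d omega) = 0

Step 1: d omega = sum_{i<j} (∂f_j/∂x_i - ∂f_i/∂x_j) dx_i ∧ dx_j:
  coeff of dx ∧ dy: -y - 2
  coeff of dx ∧ dz: 0
  coeff of dy ∧ dz: -z
Step 2: Apply d again to each 2-form coefficient. The only possible 3-form in R^3 is dx ∧ dy ∧ dz, with coefficient
  ∂(coeff of dy∧dz)/∂x - ∂(coeff of dx∧dz)/∂y + ∂(coeff of dx∧dy)/∂z
  = ∂/∂x (-z) - ∂/∂y (0) + ∂/∂z (-y - 2).
Each of these terms simplifies to sums of mixed partials that cancel in pairs. The result is 0 (by equality of mixed partials for smooth functions — Schwarz / Clairaut).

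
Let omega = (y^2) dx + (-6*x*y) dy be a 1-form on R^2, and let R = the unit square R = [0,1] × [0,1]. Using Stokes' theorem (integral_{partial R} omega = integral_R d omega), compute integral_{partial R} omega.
integral_(partial R) omega = -4

Stokes: integral_partial_R omega = integral_R d omega with d omega = (∂Q/∂x - ∂P/∂y) dx ∧ dy.
  ∂Q/∂x = -6*y
  ∂P/∂y = 2*y
  integrand = ∂Q/∂x - ∂P/∂y = -8*y.
Integrating over R: integral_0^1 integral_0^1 (-8*y) dx dy = -4.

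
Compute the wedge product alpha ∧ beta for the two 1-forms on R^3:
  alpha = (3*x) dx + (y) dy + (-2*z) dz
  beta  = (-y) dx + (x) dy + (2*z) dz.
alpha ∧ beta = (3*x^2 + y^2) dx ∧ dy + (2*z*(3*x - y)) dx ∧ dz + (2*z*(x + y)) dy ∧ dz

Distribute the wedge, using dx_i ∧ dx_j = -dx_j ∧ dx_i and dx_i ∧ dx_i = 0. For each pair (i, j) with i < j, the coefficient of dx_i ∧ dx_j in alpha ∧ beta is (alpha_i * beta_j - alpha_j * beta_i). Collecting: alpha ∧ beta = (3*x^2 + y^2) dx ∧ dy + (2*z*(3*x - y)) dx ∧ dz + (2*z*(x + y)) dy ∧ dz.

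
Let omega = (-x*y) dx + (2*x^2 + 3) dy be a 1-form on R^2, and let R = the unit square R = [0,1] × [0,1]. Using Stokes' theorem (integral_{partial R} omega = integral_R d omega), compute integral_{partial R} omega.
integral_(partial R) omega = 5/2

Stokes: integral_partial_R omega = integral_R d omega with d omega = (∂Q/∂x - ∂P/∂y) dx ∧ dy.
  ∂Q/∂x = 4*x
  ∂P/∂y = -x
  integrand = ∂Q/∂x - ∂P/∂y = 5*x.
Integrating over R: integral_0^1 integral_0^1 (5*x) dx dy = 5/2.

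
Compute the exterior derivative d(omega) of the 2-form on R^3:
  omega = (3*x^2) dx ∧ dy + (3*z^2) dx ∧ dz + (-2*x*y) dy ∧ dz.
d(omega) = (-2*y) dx ∧ dy ∧ dz

For a 2-form omega = sum_{i<j} g_{ij} dx_i ∧ dx_j, the exterior derivative is
  d(omega) = sum_{i<j} d(g_{ij}) ∧ dx_i ∧ dx_j = sum_{i<j, k} (∂g_{ij}/∂x_k) dx_k ∧ dx_i ∧ dx_j.
Expand each term, using dx_k ∧ dx_i ∧ dx_j = sgn(permutation) dx_{(a)} ∧ dx_{(b)} ∧ dx_{(c)} with (a < b < c) sorted:
  d(-2*x*y) includes (∂/∂x)(-2*x*y) dx = (-2*y) dx, which multiplied by dy ∧ dz gives (-2*y) dx ∧ dy ∧ dz
Collecting like 3-forms: d(omega) = (-2*y) dx ∧ dy ∧ dz.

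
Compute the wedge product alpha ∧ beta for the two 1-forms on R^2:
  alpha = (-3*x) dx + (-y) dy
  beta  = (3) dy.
alpha ∧ beta = (-9*x) dx ∧ dy

Distribute the wedge, using dx_i ∧ dx_j = -dx_j ∧ dx_i and dx_i ∧ dx_i = 0. For each pair (i, j) with i < j, the coefficient of dx_i ∧ dx_j in alpha ∧ beta is (alpha_i * beta_j - alpha_j * beta_i). Collecting: alpha ∧ beta = (-9*x) dx ∧ dy.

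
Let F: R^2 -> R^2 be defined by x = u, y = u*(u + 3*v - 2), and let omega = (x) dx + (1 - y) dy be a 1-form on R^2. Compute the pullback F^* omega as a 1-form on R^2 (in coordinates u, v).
F^* omega = (-2*u^3 - 9*u^2*v + 6*u^2 - 9*u*v^2 + 12*u*v - u + 3*v - 2) du + (3*u*(-u^2 - 3*u*v + 2*u + 1)) dv

Using F^*(f dg) = (f ∘ F) d(g ∘ F), substitute each coordinate x_i by F_i(u, v) in f_i, and replace dx_i by d F_i = (∂F_i/∂u) du + (∂F_i/∂v) dv.
  For the x component: f_1(F) = u; d F_1 = (1) du + (0) dv
  For the y component: f_2(F) = -u^2 - 3*u*v + 2*u + 1; d F_2 = (2*u + 3*v - 2) du + (3*u) dv
Combining and collecting du, dv coefficients:
  coeff of du: -2*u^3 - 9*u^2*v + 6*u^2 - 9*u*v^2 + 12*u*v - u + 3*v - 2
  coeff of dv: 3*u*(-u^2 - 3*u*v + 2*u + 1)
F^* omega = (-2*u^3 - 9*u^2*v + 6*u^2 - 9*u*v^2 + 12*u*v - u + 3*v - 2) du + (3*u*(-u^2 - 3*u*v + 2*u + 1)) dv.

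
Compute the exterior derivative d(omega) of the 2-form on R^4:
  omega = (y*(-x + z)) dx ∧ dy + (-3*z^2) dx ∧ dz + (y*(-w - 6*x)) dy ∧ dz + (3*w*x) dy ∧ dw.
d(omega) = (-5*y) dx ∧ dy ∧ dz + (-y) dy ∧ dz ∧ dw + (3*w) dx ∧ dy ∧ dw

For a 2-form omega = sum_{i<j} g_{ij} dx_i ∧ dx_j, the exterior derivative is
  d(omega) = sum_{i<j} d(g_{ij}) ∧ dx_i ∧ dx_j = sum_{i<j, k} (∂g_{ij}/∂x_k) dx_k ∧ dx_i ∧ dx_j.
Expand each term, using dx_k ∧ dx_i ∧ dx_j = sgn(permutation) dx_{(a)} ∧ dx_{(b)} ∧ dx_{(c)} with (a < b < c) sorted:
  d(y*(-x + z)) includes (∂/∂z)(y*(-x + z)) dz = (y) dz, which multiplied by dx ∧ dy gives (y) dx ∧ dy ∧ dz
  d(y*(-w - 6*x)) includes (∂/∂x)(y*(-w - 6*x)) dx = (-6*y) dx, which multiplied by dy ∧ dz gives (-6*y) dx ∧ dy ∧ dz
  d(y*(-w - 6*x)) includes (∂/∂w)(y*(-w - 6*x)) dw = (-y) dw, which multiplied by dy ∧ dz gives (-y) dy ∧ dz ∧ dw
  d(3*w*x) includes (∂/∂x)(3*w*x) dx = (3*w) dx, which multiplied by dy ∧ dw gives (3*w) dx ∧ dy ∧ dw
Collecting like 3-forms: d(omega) = (-5*y) dx ∧ dy ∧ dz + (-y) dy ∧ dz ∧ dw + (3*w) dx ∧ dy ∧ dw.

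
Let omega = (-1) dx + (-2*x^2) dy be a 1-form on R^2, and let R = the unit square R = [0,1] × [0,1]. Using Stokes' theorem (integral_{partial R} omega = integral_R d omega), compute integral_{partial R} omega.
integral_(partial R) omega = -2

Stokes: integral_partial_R omega = integral_R d omega with d omega = (∂Q/∂x - ∂P/∂y) dx ∧ dy.
  ∂Q/∂x = -4*x
  ∂P/∂y = 0
  integrand = ∂Q/∂x - ∂P/∂y = -4*x.
Integrating over R: integral_0^1 integral_0^1 (-4*x) dx dy = -2.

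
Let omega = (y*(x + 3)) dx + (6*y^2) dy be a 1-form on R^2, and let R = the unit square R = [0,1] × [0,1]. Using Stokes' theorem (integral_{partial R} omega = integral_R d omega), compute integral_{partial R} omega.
integral_(partial R) omega = -7/2

Stokes: integral_partial_R omega = integral_R d omega with d omega = (∂Q/∂x - ∂P/∂y) dx ∧ dy.
  ∂Q/∂x = 0
  ∂P/∂y = x + 3
  integrand = ∂Q/∂x - ∂P/∂y = -x - 3.
Integrating over R: integral_0^1 integral_0^1 (-x - 3) dx dy = -7/2.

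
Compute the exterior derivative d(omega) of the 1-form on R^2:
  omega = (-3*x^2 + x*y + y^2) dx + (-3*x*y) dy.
d(omega) = (-x - 5*y) dx ∧ dy

For a 1-form omega = sum_i f_i dx_i, the exterior derivative is
  d(omega) = sum_{i < j} (∂f_j/∂x_i - ∂f_i/∂x_j) dx_i ∧ dx_j.
  coefficient of dx ∧ dy: ∂f_2/∂x - ∂f_1/∂y = ∂(-3*x*y)/∂x - ∂(-3*x^2 + x*y + y^2)/∂y = -x - 5*y
Assembling: d(omega) = (-x - 5*y) dx ∧ dy.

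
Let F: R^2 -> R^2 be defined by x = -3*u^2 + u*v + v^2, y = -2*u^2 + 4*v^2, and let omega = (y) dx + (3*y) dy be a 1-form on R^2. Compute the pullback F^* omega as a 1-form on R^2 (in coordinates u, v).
F^* omega = (36*u^3 - 2*u^2*v - 72*u*v^2 + 4*v^3) du + (-2*u^3 - 52*u^2*v + 4*u*v^2 + 104*v^3) dv

Using F^*(f dg) = (f ∘ F) d(g ∘ F), substitute each coordinate x_i by F_i(u, v) in f_i, and replace dx_i by d F_i = (∂F_i/∂u) du + (∂F_i/∂v) dv.
  For the x component: f_1(F) = -2*u^2 + 4*v^2; d F_1 = (-6*u + v) du + (u + 2*v) dv
  For the y component: f_2(F) = -6*u^2 + 12*v^2; d F_2 = (-4*u) du + (8*v) dv
Combining and collecting du, dv coefficients:
  coeff of du: 36*u^3 - 2*u^2*v - 72*u*v^2 + 4*v^3
  coeff of dv: -2*u^3 - 52*u^2*v + 4*u*v^2 + 104*v^3
F^* omega = (36*u^3 - 2*u^2*v - 72*u*v^2 + 4*v^3) du + (-2*u^3 - 52*u^2*v + 4*u*v^2 + 104*v^3) dv.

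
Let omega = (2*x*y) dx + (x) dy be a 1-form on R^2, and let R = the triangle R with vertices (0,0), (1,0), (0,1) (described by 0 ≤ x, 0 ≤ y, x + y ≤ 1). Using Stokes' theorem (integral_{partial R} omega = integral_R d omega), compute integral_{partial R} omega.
integral_(partial R) omega = 1/6

Stokes: integral_partial_R omega = integral_R d omega with d omega = (∂Q/∂x - ∂P/∂y) dx ∧ dy.
  ∂Q/∂x = 1
  ∂P/∂y = 2*x
  integrand = ∂Q/∂x - ∂P/∂y = 1 - 2*x.
Integrating over R: integral_0^1 integral_0^{1-x} (1 - 2*x) dy dx = 1/6.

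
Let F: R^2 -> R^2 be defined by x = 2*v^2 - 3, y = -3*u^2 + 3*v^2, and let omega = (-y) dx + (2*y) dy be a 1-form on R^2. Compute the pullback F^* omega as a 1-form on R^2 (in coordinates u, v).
F^* omega = (36*u*(u^2 - v^2)) du + (24*v*(-u^2 + v^2)) dv

Using F^*(f dg) = (f ∘ F) d(g ∘ F), substitute each coordinate x_i by F_i(u, v) in f_i, and replace dx_i by d F_i = (∂F_i/∂u) du + (∂F_i/∂v) dv.
  For the x component: f_1(F) = 3*u^2 - 3*v^2; d F_1 = (0) du + (4*v) dv
  For the y component: f_2(F) = -6*u^2 + 6*v^2; d F_2 = (-6*u) du + (6*v) dv
Combining and collecting du, dv coefficients:
  coeff of du: 36*u*(u^2 - v^2)
  coeff of dv: 24*v*(-u^2 + v^2)
F^* omega = (36*u*(u^2 - v^2)) du + (24*v*(-u^2 + v^2)) dv.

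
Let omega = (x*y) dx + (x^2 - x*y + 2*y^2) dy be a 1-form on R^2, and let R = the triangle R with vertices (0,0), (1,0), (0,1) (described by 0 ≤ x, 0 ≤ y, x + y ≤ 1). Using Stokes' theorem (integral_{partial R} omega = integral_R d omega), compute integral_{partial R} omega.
integral_(partial R) omega = 0

Stokes: integral_partial_R omega = integral_R d omega with d omega = (∂Q/∂x - ∂P/∂y) dx ∧ dy.
  ∂Q/∂x = 2*x - y
  ∂P/∂y = x
  integrand = ∂Q/∂x - ∂P/∂y = x - y.
Integrating over R: integral_0^1 integral_0^{1-x} (x - y) dy dx = 0.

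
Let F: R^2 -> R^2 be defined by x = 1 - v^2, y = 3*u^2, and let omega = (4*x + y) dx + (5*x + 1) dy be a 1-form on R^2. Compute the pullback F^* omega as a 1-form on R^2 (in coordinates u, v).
F^* omega = (6*u*(6 - 5*v^2)) du + (2*v*(-3*u^2 + 4*v^2 - 4)) dv

Using F^*(f dg) = (f ∘ F) d(g ∘ F), substitute each coordinate x_i by F_i(u, v) in f_i, and replace dx_i by d F_i = (∂F_i/∂u) du + (∂F_i/∂v) dv.
  For the x component: f_1(F) = 3*u^2 - 4*v^2 + 4; d F_1 = (0) du + (-2*v) dv
  For the y component: f_2(F) = 6 - 5*v^2; d F_2 = (6*u) du + (0) dv
Combining and collecting du, dv coefficients:
  coeff of du: 6*u*(6 - 5*v^2)
  coeff of dv: 2*v*(-3*u^2 + 4*v^2 - 4)
F^* omega = (6*u*(6 - 5*v^2)) du + (2*v*(-3*u^2 + 4*v^2 - 4)) dv.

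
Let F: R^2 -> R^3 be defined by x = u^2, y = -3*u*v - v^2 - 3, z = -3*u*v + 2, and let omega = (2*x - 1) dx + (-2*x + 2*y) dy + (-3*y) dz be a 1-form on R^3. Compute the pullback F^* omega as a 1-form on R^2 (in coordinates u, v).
F^* omega = (4*u^3 + 6*u^2*v - 9*u*v^2 - 2*u - 3*v^3 - 9*v) du + (6*u^3 - 5*u^2*v + 9*u*v^2 - 9*u + 4*v^3 + 12*v) dv

Using F^*(f dg) = (f ∘ F) d(g ∘ F), substitute each coordinate x_i by F_i(u, v) in f_i, and replace dx_i by d F_i = (∂F_i/∂u) du + (∂F_i/∂v) dv.
  For the x component: f_1(F) = 2*u^2 - 1; d F_1 = (2*u) du + (0) dv
  For the y component: f_2(F) = -2*u^2 - 6*u*v - 2*v^2 - 6; d F_2 = (-3*v) du + (-3*u - 2*v) dv
  For the z component: f_3(F) = 9*u*v + 3*v^2 + 9; d F_3 = (-3*v) du + (-3*u) dv
Combining and collecting du, dv coefficients:
  coeff of du: 4*u^3 + 6*u^2*v - 9*u*v^2 - 2*u - 3*v^3 - 9*v
  coeff of dv: 6*u^3 - 5*u^2*v + 9*u*v^2 - 9*u + 4*v^3 + 12*v
F^* omega = (4*u^3 + 6*u^2*v - 9*u*v^2 - 2*u - 3*v^3 - 9*v) du + (6*u^3 - 5*u^2*v + 9*u*v^2 - 9*u + 4*v^3 + 12*v) dv.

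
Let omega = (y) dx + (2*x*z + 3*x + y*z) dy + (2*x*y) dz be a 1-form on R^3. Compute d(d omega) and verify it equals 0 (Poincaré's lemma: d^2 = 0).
d(d omega) = 0

Step 1: d omega = sum_{i<j} (∂f_j/∂x_i - ∂f_i/∂x_j) dx_i ∧ dx_j:
  coeff of dx ∧ dy: 2*z + 2
  coeff of dx ∧ dz: 2*y
  coeff of dy ∧ dz: -y
Step 2: Apply d again to each 2-form coefficient. The only possible 3-form in R^3 is dx ∧ dy ∧ dz, with coefficient
  ∂(coeff of dy∧dz)/∂x - ∂(coeff of dx∧dz)/∂y + ∂(coeff of dx∧dy)/∂z
  = ∂/∂x (-y) - ∂/∂y (2*y) + ∂/∂z (2*z + 2).
Each of these terms simplifies to sums of mixed partials that cancel in pairs. The result is 0 (by equality of mixed partials for smooth functions — Schwarz / Clairaut).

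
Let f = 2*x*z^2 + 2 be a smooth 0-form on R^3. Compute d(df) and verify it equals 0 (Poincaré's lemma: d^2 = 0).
d(df) = 0

Step 1: df = sum_i (∂f/∂x_i) dx_i = (2*z^2) dx + (0) dy + (4*x*z) dz.
Step 2: Apply d again. Using the 1-form formula, the coefficient of dx ∧ dy in d(df) is ∂^2 f/∂x ∂y - ∂^2 f/∂y ∂x = (0) - (0) = 0 (equality of mixed partials for smooth f).
Similarly for dx ∧ dz and dy ∧ dz — all coefficients vanish. So d(df) = 0.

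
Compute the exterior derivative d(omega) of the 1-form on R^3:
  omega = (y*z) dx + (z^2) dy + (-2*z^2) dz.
d(omega) = (-z) dx ∧ dy + (-y) dx ∧ dz + (-2*z) dy ∧ dz

For a 1-form omega = sum_i f_i dx_i, the exterior derivative is
  d(omega) = sum_{i < j} (∂f_j/∂x_i - ∂f_i/∂x_j) dx_i ∧ dx_j.
  coefficient of dx ∧ dy: ∂f_2/∂x - ∂f_1/∂y = ∂(z^2)/∂x - ∂(y*z)/∂y = -z
  coefficient of dx ∧ dz: ∂f_3/∂x - ∂f_1/∂z = ∂(-2*z^2)/∂x - ∂(y*z)/∂z = -y
  coefficient of dy ∧ dz: ∂f_3/∂y - ∂f_2/∂z = ∂(-2*z^2)/∂y - ∂(z^2)/∂z = -2*z
Assembling: d(omega) = (-z) dx ∧ dy + (-y) dx ∧ dz + (-2*z) dy ∧ dz.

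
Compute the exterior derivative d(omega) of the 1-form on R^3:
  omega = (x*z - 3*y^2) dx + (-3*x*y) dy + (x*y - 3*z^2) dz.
d(omega) = (3*y) dx ∧ dy + (-x + y) dx ∧ dz + (x) dy ∧ dz

For a 1-form omega = sum_i f_i dx_i, the exterior derivative is
  d(omega) = sum_{i < j} (∂f_j/∂x_i - ∂f_i/∂x_j) dx_i ∧ dx_j.
  coefficient of dx ∧ dy: ∂f_2/∂x - ∂f_1/∂y = ∂(-3*x*y)/∂x - ∂(x*z - 3*y^2)/∂y = 3*y
  coefficient of dx ∧ dz: ∂f_3/∂x - ∂f_1/∂z = ∂(x*y - 3*z^2)/∂x - ∂(x*z - 3*y^2)/∂z = -x + y
  coefficient of dy ∧ dz: ∂f_3/∂y - ∂f_2/∂z = ∂(x*y - 3*z^2)/∂y - ∂(-3*x*y)/∂z = x
Assembling: d(omega) = (3*y) dx ∧ dy + (-x + y) dx ∧ dz + (x) dy ∧ dz.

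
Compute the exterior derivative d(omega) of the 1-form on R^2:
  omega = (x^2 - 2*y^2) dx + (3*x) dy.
d(omega) = (4*y + 3) dx ∧ dy

For a 1-form omega = sum_i f_i dx_i, the exterior derivative is
  d(omega) = sum_{i < j} (∂f_j/∂x_i - ∂f_i/∂x_j) dx_i ∧ dx_j.
  coefficient of dx ∧ dy: ∂f_2/∂x - ∂f_1/∂y = ∂(3*x)/∂x - ∂(x^2 - 2*y^2)/∂y = 4*y + 3
Assembling: d(omega) = (4*y + 3) dx ∧ dy.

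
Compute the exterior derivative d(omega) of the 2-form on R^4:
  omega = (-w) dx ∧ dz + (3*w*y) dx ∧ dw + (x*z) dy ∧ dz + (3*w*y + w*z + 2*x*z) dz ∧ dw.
d(omega) = (2*z - 1) dx ∧ dz ∧ dw + (-3*w) dx ∧ dy ∧ dw + (z) dx ∧ dy ∧ dz + (3*w) dy ∧ dz ∧ dw

For a 2-form omega = sum_{i<j} g_{ij} dx_i ∧ dx_j, the exterior derivative is
  d(omega) = sum_{i<j} d(g_{ij}) ∧ dx_i ∧ dx_j = sum_{i<j, k} (∂g_{ij}/∂x_k) dx_k ∧ dx_i ∧ dx_j.
Expand each term, using dx_k ∧ dx_i ∧ dx_j = sgn(permutation) dx_{(a)} ∧ dx_{(b)} ∧ dx_{(c)} with (a < b < c) sorted:
  d(-w) includes (∂/∂w)(-w) dw = (-1) dw, which multiplied by dx ∧ dz gives (-1) dx ∧ dz ∧ dw
  d(3*w*y) includes (∂/∂y)(3*w*y) dy = (3*w) dy, which multiplied by dx ∧ dw gives (-3*w) dx ∧ dy ∧ dw
  d(x*z) includes (∂/∂x)(x*z) dx = (z) dx, which multiplied by dy ∧ dz gives (z) dx ∧ dy ∧ dz
  d(3*w*y + w*z + 2*x*z) includes (∂/∂x)(3*w*y + w*z + 2*x*z) dx = (2*z) dx, which multiplied by dz ∧ dw gives (2*z) dx ∧ dz ∧ dw
  d(3*w*y + w*z + 2*x*z) includes (∂/∂y)(3*w*y + w*z + 2*x*z) dy = (3*w) dy, which multiplied by dz ∧ dw gives (3*w) dy ∧ dz ∧ dw
Collecting like 3-forms: d(omega) = (2*z - 1) dx ∧ dz ∧ dw + (-3*w) dx ∧ dy ∧ dw + (z) dx ∧ dy ∧ dz + (3*w) dy ∧ dz ∧ dw.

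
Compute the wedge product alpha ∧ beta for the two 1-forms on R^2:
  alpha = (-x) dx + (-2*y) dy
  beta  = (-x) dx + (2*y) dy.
alpha ∧ beta = (-4*x*y) dx ∧ dy

Distribute the wedge, using dx_i ∧ dx_j = -dx_j ∧ dx_i and dx_i ∧ dx_i = 0. For each pair (i, j) with i < j, the coefficient of dx_i ∧ dx_j in alpha ∧ beta is (alpha_i * beta_j - alpha_j * beta_i). Collecting: alpha ∧ beta = (-4*x*y) dx ∧ dy.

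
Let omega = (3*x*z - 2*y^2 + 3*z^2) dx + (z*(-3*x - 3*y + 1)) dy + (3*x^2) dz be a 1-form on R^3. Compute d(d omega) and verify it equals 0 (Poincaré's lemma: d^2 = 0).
d(d omega) = 0

Step 1: d omega = sum_{i<j} (∂f_j/∂x_i - ∂f_i/∂x_j) dx_i ∧ dx_j:
  coeff of dx ∧ dy: 4*y - 3*z
  coeff of dx ∧ dz: 3*x - 6*z
  coeff of dy ∧ dz: 3*x + 3*y - 1
Step 2: Apply d again to each 2-form coefficient. The only possible 3-form in R^3 is dx ∧ dy ∧ dz, with coefficient
  ∂(coeff of dy∧dz)/∂x - ∂(coeff of dx∧dz)/∂y + ∂(coeff of dx∧dy)/∂z
  = ∂/∂x (3*x + 3*y - 1) - ∂/∂y (3*x - 6*z) + ∂/∂z (4*y - 3*z).
Each of these terms simplifies to sums of mixed partials that cancel in pairs. The result is 0 (by equality of mixed partials for smooth functions — Schwarz / Clairaut).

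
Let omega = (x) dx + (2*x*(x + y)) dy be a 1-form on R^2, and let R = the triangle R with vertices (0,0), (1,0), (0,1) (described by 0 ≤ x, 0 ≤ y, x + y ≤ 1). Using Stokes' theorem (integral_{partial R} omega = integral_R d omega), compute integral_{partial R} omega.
integral_(partial R) omega = 1

Stokes: integral_partial_R omega = integral_R d omega with d omega = (∂Q/∂x - ∂P/∂y) dx ∧ dy.
  ∂Q/∂x = 4*x + 2*y
  ∂P/∂y = 0
  integrand = ∂Q/∂x - ∂P/∂y = 4*x + 2*y.
Integrating over R: integral_0^1 integral_0^{1-x} (4*x + 2*y) dy dx = 1.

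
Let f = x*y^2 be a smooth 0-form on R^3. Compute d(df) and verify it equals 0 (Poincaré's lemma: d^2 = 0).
d(df) = 0

Step 1: df = sum_i (∂f/∂x_i) dx_i = (y^2) dx + (2*x*y) dy + (0) dz.
Step 2: Apply d again. Using the 1-form formula, the coefficient of dx ∧ dy in d(df) is ∂^2 f/∂x ∂y - ∂^2 f/∂y ∂x = (2*y) - (2*y) = 0 (equality of mixed partials for smooth f).
Similarly for dx ∧ dz and dy ∧ dz — all coefficients vanish. So d(df) = 0.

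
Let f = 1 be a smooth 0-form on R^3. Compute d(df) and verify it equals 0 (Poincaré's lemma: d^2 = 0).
d(df) = 0

Step 1: df = sum_i (∂f/∂x_i) dx_i = (0) dx + (0) dy + (0) dz.
Step 2: Apply d again. Using the 1-form formula, the coefficient of dx ∧ dy in d(df) is ∂^2 f/∂x ∂y - ∂^2 f/∂y ∂x = (0) - (0) = 0 (equality of mixed partials for smooth f).
Similarly for dx ∧ dz and dy ∧ dz — all coefficients vanish. So d(df) = 0.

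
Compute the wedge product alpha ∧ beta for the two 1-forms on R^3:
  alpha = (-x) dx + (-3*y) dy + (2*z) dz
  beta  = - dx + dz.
alpha ∧ beta = (-x + 2*z) dx ∧ dz + (-3*y) dx ∧ dy + (-3*y) dy ∧ dz

Distribute the wedge, using dx_i ∧ dx_j = -dx_j ∧ dx_i and dx_i ∧ dx_i = 0. For each pair (i, j) with i < j, the coefficient of dx_i ∧ dx_j in alpha ∧ beta is (alpha_i * beta_j - alpha_j * beta_i). Collecting: alpha ∧ beta = (-x + 2*z) dx ∧ dz + (-3*y) dx ∧ dy + (-3*y) dy ∧ dz.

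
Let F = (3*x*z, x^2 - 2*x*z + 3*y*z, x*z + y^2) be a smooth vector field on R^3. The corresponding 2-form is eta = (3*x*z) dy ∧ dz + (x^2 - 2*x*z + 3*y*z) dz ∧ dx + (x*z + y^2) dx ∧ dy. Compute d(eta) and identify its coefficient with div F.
d(eta) = (x + 6*z) dx ∧ dy ∧ dz; div F = x + 6*z

For a 2-form in R^3 of the form above, applying d gives a 3-form with coefficient ∂P/∂x + ∂Q/∂y + ∂R/∂z:
  ∂P/∂x = 3*z
  ∂Q/∂y = 3*z
  ∂R/∂z = x
Sum = x + 6*z, which is exactly div F.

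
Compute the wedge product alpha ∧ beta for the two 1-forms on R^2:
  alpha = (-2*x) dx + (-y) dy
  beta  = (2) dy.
alpha ∧ beta = (-4*x) dx ∧ dy

Distribute the wedge, using dx_i ∧ dx_j = -dx_j ∧ dx_i and dx_i ∧ dx_i = 0. For each pair (i, j) with i < j, the coefficient of dx_i ∧ dx_j in alpha ∧ beta is (alpha_i * beta_j - alpha_j * beta_i). Collecting: alpha ∧ beta = (-4*x) dx ∧ dy.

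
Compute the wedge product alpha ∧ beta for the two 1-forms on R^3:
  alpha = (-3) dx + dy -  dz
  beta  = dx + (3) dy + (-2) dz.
alpha ∧ beta = (-10) dx ∧ dy + (7) dx ∧ dz + (1) dy ∧ dz

Distribute the wedge, using dx_i ∧ dx_j = -dx_j ∧ dx_i and dx_i ∧ dx_i = 0. For each pair (i, j) with i < j, the coefficient of dx_i ∧ dx_j in alpha ∧ beta is (alpha_i * beta_j - alpha_j * beta_i). Collecting: alpha ∧ beta = (-10) dx ∧ dy + (7) dx ∧ dz + (1) dy ∧ dz.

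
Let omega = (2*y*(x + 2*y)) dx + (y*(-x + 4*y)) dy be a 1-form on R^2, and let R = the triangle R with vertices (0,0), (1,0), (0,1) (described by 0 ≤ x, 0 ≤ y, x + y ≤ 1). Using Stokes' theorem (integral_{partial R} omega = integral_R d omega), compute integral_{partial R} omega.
integral_(partial R) omega = -11/6

Stokes: integral_partial_R omega = integral_R d omega with d omega = (∂Q/∂x - ∂P/∂y) dx ∧ dy.
  ∂Q/∂x = -y
  ∂P/∂y = 2*x + 8*y
  integrand = ∂Q/∂x - ∂P/∂y = -2*x - 9*y.
Integrating over R: integral_0^1 integral_0^{1-x} (-2*x - 9*y) dy dx = -11/6.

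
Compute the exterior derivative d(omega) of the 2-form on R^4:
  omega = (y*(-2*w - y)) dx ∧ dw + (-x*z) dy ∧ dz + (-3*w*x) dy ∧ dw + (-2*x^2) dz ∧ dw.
d(omega) = (-w + 2*y) dx ∧ dy ∧ dw + (-z) dx ∧ dy ∧ dz + (-4*x) dx ∧ dz ∧ dw

For a 2-form omega = sum_{i<j} g_{ij} dx_i ∧ dx_j, the exterior derivative is
  d(omega) = sum_{i<j} d(g_{ij}) ∧ dx_i ∧ dx_j = sum_{i<j, k} (∂g_{ij}/∂x_k) dx_k ∧ dx_i ∧ dx_j.
Expand each term, using dx_k ∧ dx_i ∧ dx_j = sgn(permutation) dx_{(a)} ∧ dx_{(b)} ∧ dx_{(c)} with (a < b < c) sorted:
  d(y*(-2*w - y)) includes (∂/∂y)(y*(-2*w - y)) dy = (-2*w - 2*y) dy, which multiplied by dx ∧ dw gives (2*w + 2*y) dx ∧ dy ∧ dw
  d(-x*z) includes (∂/∂x)(-x*z) dx = (-z) dx, which multiplied by dy ∧ dz gives (-z) dx ∧ dy ∧ dz
  d(-3*w*x) includes (∂/∂x)(-3*w*x) dx = (-3*w) dx, which multiplied by dy ∧ dw gives (-3*w) dx ∧ dy ∧ dw
  d(-2*x^2) includes (∂/∂x)(-2*x^2) dx = (-4*x) dx, which multiplied by dz ∧ dw gives (-4*x) dx ∧ dz ∧ dw
Collecting like 3-forms: d(omega) = (-w + 2*y) dx ∧ dy ∧ dw + (-z) dx ∧ dy ∧ dz + (-4*x) dx ∧ dz ∧ dw.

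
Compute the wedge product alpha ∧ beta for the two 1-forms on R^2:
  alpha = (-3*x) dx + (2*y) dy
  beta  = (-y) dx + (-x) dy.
alpha ∧ beta = (3*x^2 + 2*y^2) dx ∧ dy

Distribute the wedge, using dx_i ∧ dx_j = -dx_j ∧ dx_i and dx_i ∧ dx_i = 0. For each pair (i, j) with i < j, the coefficient of dx_i ∧ dx_j in alpha ∧ beta is (alpha_i * beta_j - alpha_j * beta_i). Collecting: alpha ∧ beta = (3*x^2 + 2*y^2) dx ∧ dy.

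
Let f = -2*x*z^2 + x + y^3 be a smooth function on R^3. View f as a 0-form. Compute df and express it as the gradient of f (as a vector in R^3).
df = (1 - 2*z^2) dx + (3*y^2) dy + (-4*x*z) dz; grad f = (1 - 2*z^2, 3*y^2, -4*x*z)

For a 0-form f, d f = (∂f/∂x) dx + (∂f/∂y) dy + (∂f/∂z) dz. The components of the vector representation are exactly the entries of grad f in Cartesian coordinates:
  ∂f/∂x = 1 - 2*z^2
  ∂f/∂y = 3*y^2
  ∂f/∂z = -4*x*z.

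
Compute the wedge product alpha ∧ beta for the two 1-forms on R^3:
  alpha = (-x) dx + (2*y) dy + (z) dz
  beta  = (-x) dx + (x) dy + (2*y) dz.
alpha ∧ beta = (x*(-x + 2*y)) dx ∧ dy + (x*(-2*y + z)) dx ∧ dz + (-x*z + 4*y^2) dy ∧ dz

Distribute the wedge, using dx_i ∧ dx_j = -dx_j ∧ dx_i and dx_i ∧ dx_i = 0. For each pair (i, j) with i < j, the coefficient of dx_i ∧ dx_j in alpha ∧ beta is (alpha_i * beta_j - alpha_j * beta_i). Collecting: alpha ∧ beta = (x*(-x + 2*y)) dx ∧ dy + (x*(-2*y + z)) dx ∧ dz + (-x*z + 4*y^2) dy ∧ dz.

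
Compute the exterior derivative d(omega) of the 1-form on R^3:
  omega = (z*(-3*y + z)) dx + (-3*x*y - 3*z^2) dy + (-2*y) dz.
d(omega) = (-3*y + 3*z) dx ∧ dy + (3*y - 2*z) dx ∧ dz + (6*z - 2) dy ∧ dz

For a 1-form omega = sum_i f_i dx_i, the exterior derivative is
  d(omega) = sum_{i < j} (∂f_j/∂x_i - ∂f_i/∂x_j) dx_i ∧ dx_j.
  coefficient of dx ∧ dy: ∂f_2/∂x - ∂f_1/∂y = ∂(-3*x*y - 3*z^2)/∂x - ∂(z*(-3*y + z))/∂y = -3*y + 3*z
  coefficient of dx ∧ dz: ∂f_3/∂x - ∂f_1/∂z = ∂(-2*y)/∂x - ∂(z*(-3*y + z))/∂z = 3*y - 2*z
  coefficient of dy ∧ dz: ∂f_3/∂y - ∂f_2/∂z = ∂(-2*y)/∂y - ∂(-3*x*y - 3*z^2)/∂z = 6*z - 2
Assembling: d(omega) = (-3*y + 3*z) dx ∧ dy + (3*y - 2*z) dx ∧ dz + (6*z - 2) dy ∧ dz.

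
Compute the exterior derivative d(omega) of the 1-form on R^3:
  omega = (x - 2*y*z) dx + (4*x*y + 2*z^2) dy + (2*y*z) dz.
d(omega) = (4*y + 2*z) dx ∧ dy + (2*y) dx ∧ dz + (-2*z) dy ∧ dz

For a 1-form omega = sum_i f_i dx_i, the exterior derivative is
  d(omega) = sum_{i < j} (∂f_j/∂x_i - ∂f_i/∂x_j) dx_i ∧ dx_j.
  coefficient of dx ∧ dy: ∂f_2/∂x - ∂f_1/∂y = ∂(4*x*y + 2*z^2)/∂x - ∂(x - 2*y*z)/∂y = 4*y + 2*z
  coefficient of dx ∧ dz: ∂f_3/∂x - ∂f_1/∂z = ∂(2*y*z)/∂x - ∂(x - 2*y*z)/∂z = 2*y
  coefficient of dy ∧ dz: ∂f_3/∂y - ∂f_2/∂z = ∂(2*y*z)/∂y - ∂(4*x*y + 2*z^2)/∂z = -2*z
Assembling: d(omega) = (4*y + 2*z) dx ∧ dy + (2*y) dx ∧ dz + (-2*z) dy ∧ dz.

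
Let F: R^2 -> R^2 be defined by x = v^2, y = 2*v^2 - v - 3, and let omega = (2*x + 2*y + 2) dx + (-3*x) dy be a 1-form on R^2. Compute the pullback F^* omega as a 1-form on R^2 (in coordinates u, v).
F^* omega = (v*(-v - 8)) dv

Using F^*(f dg) = (f ∘ F) d(g ∘ F), substitute each coordinate x_i by F_i(u, v) in f_i, and replace dx_i by d F_i = (∂F_i/∂u) du + (∂F_i/∂v) dv.
  For the x component: f_1(F) = 6*v^2 - 2*v - 4; d F_1 = (0) du + (2*v) dv
  For the y component: f_2(F) = -3*v^2; d F_2 = (0) du + (4*v - 1) dv
Combining and collecting du, dv coefficients:
  coeff of du: 0
  coeff of dv: v*(-v - 8)
F^* omega = (v*(-v - 8)) dv.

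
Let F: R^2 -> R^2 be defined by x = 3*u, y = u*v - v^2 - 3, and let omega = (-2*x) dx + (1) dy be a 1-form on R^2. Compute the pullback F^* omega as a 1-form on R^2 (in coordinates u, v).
F^* omega = (-18*u + v) du + (u - 2*v) dv

Using F^*(f dg) = (f ∘ F) d(g ∘ F), substitute each coordinate x_i by F_i(u, v) in f_i, and replace dx_i by d F_i = (∂F_i/∂u) du + (∂F_i/∂v) dv.
  For the x component: f_1(F) = -6*u; d F_1 = (3) du + (0) dv
  For the y component: f_2(F) = 1; d F_2 = (v) du + (u - 2*v) dv
Combining and collecting du, dv coefficients:
  coeff of du: -18*u + v
  coeff of dv: u - 2*v
F^* omega = (-18*u + v) du + (u - 2*v) dv.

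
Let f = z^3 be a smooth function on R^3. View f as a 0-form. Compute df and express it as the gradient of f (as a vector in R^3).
df = (0) dx + (0) dy + (3*z^2) dz; grad f = (0, 0, 3*z^2)

For a 0-form f, d f = (∂f/∂x) dx + (∂f/∂y) dy + (∂f/∂z) dz. The components of the vector representation are exactly the entries of grad f in Cartesian coordinates:
  ∂f/∂x = 0
  ∂f/∂y = 0
  ∂f/∂z = 3*z^2.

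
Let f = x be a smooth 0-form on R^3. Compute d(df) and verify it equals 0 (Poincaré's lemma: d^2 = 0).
d(df) = 0

Step 1: df = sum_i (∂f/∂x_i) dx_i = (1) dx + (0) dy + (0) dz.
Step 2: Apply d again. Using the 1-form formula, the coefficient of dx ∧ dy in d(df) is ∂^2 f/∂x ∂y - ∂^2 f/∂y ∂x = (0) - (0) = 0 (equality of mixed partials for smooth f).
Similarly for dx ∧ dz and dy ∧ dz — all coefficients vanish. So d(df) = 0.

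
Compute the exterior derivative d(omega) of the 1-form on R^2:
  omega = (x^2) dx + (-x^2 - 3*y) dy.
d(omega) = (-2*x) dx ∧ dy

For a 1-form omega = sum_i f_i dx_i, the exterior derivative is
  d(omega) = sum_{i < j} (∂f_j/∂x_i - ∂f_i/∂x_j) dx_i ∧ dx_j.
  coefficient of dx ∧ dy: ∂f_2/∂x - ∂f_1/∂y = ∂(-x^2 - 3*y)/∂x - ∂(x^2)/∂y = -2*x
Assembling: d(omega) = (-2*x) dx ∧ dy.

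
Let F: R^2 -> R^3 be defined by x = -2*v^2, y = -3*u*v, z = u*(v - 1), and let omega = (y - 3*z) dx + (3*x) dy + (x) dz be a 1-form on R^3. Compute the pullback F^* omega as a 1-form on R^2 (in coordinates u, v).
F^* omega = (v^2*(16*v + 2)) du + (4*u*v*(10*v - 3)) dv

Using F^*(f dg) = (f ∘ F) d(g ∘ F), substitute each coordinate x_i by F_i(u, v) in f_i, and replace dx_i by d F_i = (∂F_i/∂u) du + (∂F_i/∂v) dv.
  For the x component: f_1(F) = 3*u*(1 - 2*v); d F_1 = (0) du + (-4*v) dv
  For the y component: f_2(F) = -6*v^2; d F_2 = (-3*v) du + (-3*u) dv
  For the z component: f_3(F) = -2*v^2; d F_3 = (v - 1) du + (u) dv
Combining and collecting du, dv coefficients:
  coeff of du: v^2*(16*v + 2)
  coeff of dv: 4*u*v*(10*v - 3)
F^* omega = (v^2*(16*v + 2)) du + (4*u*v*(10*v - 3)) dv.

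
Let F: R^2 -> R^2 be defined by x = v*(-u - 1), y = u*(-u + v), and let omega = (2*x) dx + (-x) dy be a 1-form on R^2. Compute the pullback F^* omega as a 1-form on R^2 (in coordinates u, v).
F^* omega = (v*(-2*u^2 + 3*u*v - 2*u + 3*v)) du + (v*(3*u^2 + 5*u + 2)) dv

Using F^*(f dg) = (f ∘ F) d(g ∘ F), substitute each coordinate x_i by F_i(u, v) in f_i, and replace dx_i by d F_i = (∂F_i/∂u) du + (∂F_i/∂v) dv.
  For the x component: f_1(F) = 2*v*(-u - 1); d F_1 = (-v) du + (-u - 1) dv
  For the y component: f_2(F) = v*(u + 1); d F_2 = (-2*u + v) du + (u) dv
Combining and collecting du, dv coefficients:
  coeff of du: v*(-2*u^2 + 3*u*v - 2*u + 3*v)
  coeff of dv: v*(3*u^2 + 5*u + 2)
F^* omega = (v*(-2*u^2 + 3*u*v - 2*u + 3*v)) du + (v*(3*u^2 + 5*u + 2)) dv.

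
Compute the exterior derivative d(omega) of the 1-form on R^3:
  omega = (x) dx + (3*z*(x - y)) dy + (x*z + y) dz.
d(omega) = (3*z) dx ∧ dy + (z) dx ∧ dz + (-3*x + 3*y + 1) dy ∧ dz

For a 1-form omega = sum_i f_i dx_i, the exterior derivative is
  d(omega) = sum_{i < j} (∂f_j/∂x_i - ∂f_i/∂x_j) dx_i ∧ dx_j.
  coefficient of dx ∧ dy: ∂f_2/∂x - ∂f_1/∂y = ∂(3*z*(x - y))/∂x - ∂(x)/∂y = 3*z
  coefficient of dx ∧ dz: ∂f_3/∂x - ∂f_1/∂z = ∂(x*z + y)/∂x - ∂(x)/∂z = z
  coefficient of dy ∧ dz: ∂f_3/∂y - ∂f_2/∂z = ∂(x*z + y)/∂y - ∂(3*z*(x - y))/∂z = -3*x + 3*y + 1
Assembling: d(omega) = (3*z) dx ∧ dy + (z) dx ∧ dz + (-3*x + 3*y + 1) dy ∧ dz.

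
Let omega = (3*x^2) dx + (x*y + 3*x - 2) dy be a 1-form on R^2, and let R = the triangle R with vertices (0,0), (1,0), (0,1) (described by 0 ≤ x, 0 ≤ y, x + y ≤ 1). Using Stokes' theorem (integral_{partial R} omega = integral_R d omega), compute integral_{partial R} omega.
integral_(partial R) omega = 5/3

Stokes: integral_partial_R omega = integral_R d omega with d omega = (∂Q/∂x - ∂P/∂y) dx ∧ dy.
  ∂Q/∂x = y + 3
  ∂P/∂y = 0
  integrand = ∂Q/∂x - ∂P/∂y = y + 3.
Integrating over R: integral_0^1 integral_0^{1-x} (y + 3) dy dx = 5/3.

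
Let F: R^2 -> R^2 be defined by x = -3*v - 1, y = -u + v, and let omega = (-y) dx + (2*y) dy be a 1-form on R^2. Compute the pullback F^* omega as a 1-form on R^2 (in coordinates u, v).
F^* omega = (2*u - 2*v) du + (-5*u + 5*v) dv

Using F^*(f dg) = (f ∘ F) d(g ∘ F), substitute each coordinate x_i by F_i(u, v) in f_i, and replace dx_i by d F_i = (∂F_i/∂u) du + (∂F_i/∂v) dv.
  For the x component: f_1(F) = u - v; d F_1 = (0) du + (-3) dv
  For the y component: f_2(F) = -2*u + 2*v; d F_2 = (-1) du + (1) dv
Combining and collecting du, dv coefficients:
  coeff of du: 2*u - 2*v
  coeff of dv: -5*u + 5*v
F^* omega = (2*u - 2*v) du + (-5*u + 5*v) dv.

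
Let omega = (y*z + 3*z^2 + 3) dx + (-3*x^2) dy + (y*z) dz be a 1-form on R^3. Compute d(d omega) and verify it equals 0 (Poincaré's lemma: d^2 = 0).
d(d omega) = 0

Step 1: d omega = sum_{i<j} (∂f_j/∂x_i - ∂f_i/∂x_j) dx_i ∧ dx_j:
  coeff of dx ∧ dy: -6*x - z
  coeff of dx ∧ dz: -y - 6*z
  coeff of dy ∧ dz: z
Step 2: Apply d again to each 2-form coefficient. The only possible 3-form in R^3 is dx ∧ dy ∧ dz, with coefficient
  ∂(coeff of dy∧dz)/∂x - ∂(coeff of dx∧dz)/∂y + ∂(coeff of dx∧dy)/∂z
  = ∂/∂x (z) - ∂/∂y (-y - 6*z) + ∂/∂z (-6*x - z).
Each of these terms simplifies to sums of mixed partials that cancel in pairs. The result is 0 (by equality of mixed partials for smooth functions — Schwarz / Clairaut).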